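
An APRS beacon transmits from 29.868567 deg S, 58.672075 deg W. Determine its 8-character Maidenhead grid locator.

GG00pd91

Offset from 180°W / 90°S: lon 121.32792°, lat 60.13143°.
Field: 121.32792/20 → 6 → G, 60.13143/10 → 6 → G; chars GG.
Square: 1.32792/2 → 0, 0.13143/1 → 0; chars 00.
Subsquare: 1.32792/0.0833333 → 15 → p, 0.13143/0.0416667 → 3 → d; chars pd.
Extended square: 0.07792/0.00833333 → 9, 0.00643/0.00416667 → 1; chars 91.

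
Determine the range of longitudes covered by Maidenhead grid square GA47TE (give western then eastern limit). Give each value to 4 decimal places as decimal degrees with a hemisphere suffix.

Field G=6, A=0: +6·20° lon, +0·10° lat → SW at lon -60°, lat -90°.
Square 4, 7: +4·2° lon, +7·1° lat → SW at lon -52°, lat -83°.
Subsquare t=19, e=4: +19·0.0833333° lon, +4·0.0416667° lat → SW at lon -50.4167°, lat -82.8333°.
Cell spans 0.0833333° lon × 0.0416667° lat.
west 50.4167° W, east 50.3333° W.

50.4167° W, 50.3333° W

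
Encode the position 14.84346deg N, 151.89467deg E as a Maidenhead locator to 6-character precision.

QK54wu

Shift to the Maidenhead origin (180°W, 90°S): lon 331.8947, lat 104.8435.
Field: 331.8947/20 → 16 → Q, 104.8435/10 → 10 → K; chars QK.
Square: 11.8947/2 → 5, 4.8435/1 → 4; chars 54.
Subsquare: 1.8947/0.0833333 → 22 → w, 0.8435/0.0416667 → 20 → u; chars wu.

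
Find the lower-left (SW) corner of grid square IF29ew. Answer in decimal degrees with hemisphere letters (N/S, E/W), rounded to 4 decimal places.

30.0833° S, 15.6667° W

Field I=8, F=5: +8·20° lon, +5·10° lat → SW at lon -20°, lat -40°.
Square 2, 9: +2·2° lon, +9·1° lat → SW at lon -16°, lat -31°.
Subsquare e=4, w=22: +4·0.0833333° lon, +22·0.0416667° lat → SW at lon -15.6667°, lat -30.0833°.
latitude 30.0833° S, longitude 15.6667° W.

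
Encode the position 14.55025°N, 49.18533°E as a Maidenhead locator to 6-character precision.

LK44on

Add 180° to longitude and 90° to latitude: 229.1853, 104.5503.
Field: 229.1853/20 → 11 → L, 104.5503/10 → 10 → K; chars LK.
Square: 9.1853/2 → 4, 4.5503/1 → 4; chars 44.
Subsquare: 1.1853/0.0833333 → 14 → o, 0.5503/0.0416667 → 13 → n; chars on.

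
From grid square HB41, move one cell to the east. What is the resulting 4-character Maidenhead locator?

HB51

Longitude square 4; +1 → 5.
The latitude characters are unchanged.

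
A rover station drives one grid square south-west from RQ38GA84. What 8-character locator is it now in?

Longitude extended square 8; −1 → 7.
Latitude extended square 4; −1 → 3.

RQ38ga73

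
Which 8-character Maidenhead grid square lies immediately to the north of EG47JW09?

EG47jx00

Latitude extended square 9; +1 → 10, wraps to 0, carry into subsquare.
Latitude subsquare w = 22; +1 → 23 = x.
The longitude characters are unchanged.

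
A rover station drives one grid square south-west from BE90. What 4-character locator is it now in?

Longitude square 9; −1 → 8.
Latitude square 0; −1 → -1, wraps to 9, carry into field.
Latitude field E = 4; −1 → 3 = D.

BD89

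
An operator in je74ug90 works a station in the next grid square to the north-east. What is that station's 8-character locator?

Longitude extended square 9; +1 → 10, wraps to 0, carry into subsquare.
Longitude subsquare u = 20; +1 → 21 = v.
Latitude extended square 0; +1 → 1.

JE74vg01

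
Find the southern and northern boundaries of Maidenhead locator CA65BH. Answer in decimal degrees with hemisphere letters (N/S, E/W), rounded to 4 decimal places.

84.7083° S, 84.6667° S

Field C=2, A=0: +2·20° lon, +0·10° lat → SW at lon -140°, lat -90°.
Square 6, 5: +6·2° lon, +5·1° lat → SW at lon -128°, lat -85°.
Subsquare b=1, h=7: +1·0.0833333° lon, +7·0.0416667° lat → SW at lon -127.917°, lat -84.7083°.
Cell spans 0.0833333° lon × 0.0416667° lat.
south 84.7083° S, north 84.6667° S.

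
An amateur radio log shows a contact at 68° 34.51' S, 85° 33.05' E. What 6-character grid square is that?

NC21sk

Shift to the Maidenhead origin (180°W, 90°S): lon 265.5508, lat 21.4248.
Field (20°×10°, letters A–R): lon ⌊265.5508/20⌋ = 13 → N; lat ⌊21.4248/10⌋ = 2 → C.
Square (2°×1°, digits 0–9): lon ⌊5.5508/2⌋ = 2; lat ⌊1.4248/1⌋ = 1.
Subsquare (5′×2.5′, letters a–x): lon ⌊1.5508/0.0833333⌋ = 18 → s; lat ⌊0.4248/0.0416667⌋ = 10 → k.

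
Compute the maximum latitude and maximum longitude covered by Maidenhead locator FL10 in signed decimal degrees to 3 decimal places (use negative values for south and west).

21.000, -76.000

Field F=5, L=11: +5·20° lon, +11·10° lat → SW at lon -80°, lat 20°.
Square 1, 0: +1·2° lon, +0·1° lat → SW at lon -78°, lat 20°.
Cell spans 2° lon × 1° lat. NE corner is SW corner plus one full cell.
latitude 21.000, longitude -76.000.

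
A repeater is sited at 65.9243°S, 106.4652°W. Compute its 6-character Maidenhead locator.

Offset from 180°W / 90°S: lon 73.5348°, lat 24.0757°.
Field: 73.5348/20 → 3 → D, 24.0757/10 → 2 → C; chars DC.
Square: 13.5348/2 → 6, 4.0757/1 → 4; chars 64.
Subsquare: 1.5348/0.0833333 → 18 → s, 0.0757/0.0416667 → 1 → b; chars sb.

DC64sb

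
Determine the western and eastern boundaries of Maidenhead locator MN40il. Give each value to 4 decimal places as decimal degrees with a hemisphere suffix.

68.6667° E, 68.7500° E

Field M=12, N=13: +12·20° lon, +13·10° lat → SW at lon 60°, lat 40°.
Square 4, 0: +4·2° lon, +0·1° lat → SW at lon 68°, lat 40°.
Subsquare i=8, l=11: +8·0.0833333° lon, +11·0.0416667° lat → SW at lon 68.6667°, lat 40.4583°.
Cell spans 0.0833333° lon × 0.0416667° lat.
west 68.6667° E, east 68.7500° E.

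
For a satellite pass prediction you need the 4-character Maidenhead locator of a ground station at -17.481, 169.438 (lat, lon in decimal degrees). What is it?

Add 180° to longitude and 90° to latitude: 349.44, 72.52.
Field (20°×10°, letters A–R): 349.44/20 → 17 → R, 72.52/10 → 7 → H; chars RH.
Square (2°×1°, digits 0–9): 9.44/2 → 4, 2.52/1 → 2; chars 42.

RH42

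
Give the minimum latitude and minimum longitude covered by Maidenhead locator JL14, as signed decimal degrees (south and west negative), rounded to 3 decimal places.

24.000, 2.000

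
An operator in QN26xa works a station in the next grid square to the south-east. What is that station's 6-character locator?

Longitude subsquare x = 23; +1 → 24, wraps to 0 = a, carry into square.
Longitude square 2; +1 → 3.
Latitude subsquare a = 0; −1 → -1, wraps to 23 = x, carry into square.
Latitude square 6; −1 → 5.

QN35ax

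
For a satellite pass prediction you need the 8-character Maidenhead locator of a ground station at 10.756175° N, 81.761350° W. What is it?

Add 180° to longitude and 90° to latitude: 98.23865, 100.75617.
Field: 98.23865/20 → 4 → E, 100.75617/10 → 10 → K; chars EK.
Square: 18.23865/2 → 9, 0.75617/1 → 0; chars 90.
Subsquare: 0.23865/0.0833333 → 2 → c, 0.75617/0.0416667 → 18 → s; chars cs.
Extended square: 0.07198/0.00833333 → 8, 0.00617/0.00416667 → 1; chars 81.

EK90cs81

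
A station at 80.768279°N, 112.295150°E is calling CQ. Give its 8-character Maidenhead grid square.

OR60ds54

Shift to the Maidenhead origin (180°W, 90°S): lon 292.29515, lat 170.76828.
Field: 292.29515/20 → 14 → O, 170.76828/10 → 17 → R; chars OR.
Square: 12.29515/2 → 6, 0.76828/1 → 0; chars 60.
Subsquare: 0.29515/0.0833333 → 3 → d, 0.76828/0.0416667 → 18 → s; chars ds.
Extended square: 0.04515/0.00833333 → 5, 0.01828/0.00416667 → 4; chars 54.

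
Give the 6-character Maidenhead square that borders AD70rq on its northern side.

AD70rr

Latitude subsquare q = 16; +1 → 17 = r.
The longitude characters are unchanged.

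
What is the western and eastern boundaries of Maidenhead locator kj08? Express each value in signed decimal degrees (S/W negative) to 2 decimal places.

Field K=10, J=9: +10·20° lon, +9·10° lat → SW at lon 20°, lat 0°.
Square 0, 8: +0·2° lon, +8·1° lat → SW at lon 20°, lat 8°.
Cell spans 2° lon × 1° lat.
west 20.00, east 22.00.

20.00, 22.00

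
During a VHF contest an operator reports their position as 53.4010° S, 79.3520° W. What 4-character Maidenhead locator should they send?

FD06

Offset from 180°W / 90°S: lon 100.65°, lat 36.60°.
Field: 100.65/20 → 5 → F, 36.60/10 → 3 → D; chars FD.
Square: 0.65/2 → 0, 6.60/1 → 6; chars 06.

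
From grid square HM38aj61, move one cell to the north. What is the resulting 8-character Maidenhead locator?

Latitude extended square 1; +1 → 2.
The longitude characters are unchanged.

HM38aj62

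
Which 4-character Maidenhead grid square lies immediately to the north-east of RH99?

AI00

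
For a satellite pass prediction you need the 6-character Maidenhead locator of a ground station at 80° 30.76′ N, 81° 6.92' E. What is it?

NR00nm

Add 180° to longitude and 90° to latitude: 261.1153, 170.5127.
Field (20°×10°, letters A–R): lon ⌊261.1153/20⌋ = 13 → N; lat ⌊170.5127/10⌋ = 17 → R.
Square (2°×1°, digits 0–9): lon ⌊1.1153/2⌋ = 0; lat ⌊0.5127/1⌋ = 0.
Subsquare (5′×2.5′, letters a–x): lon ⌊1.1153/0.0833333⌋ = 13 → n; lat ⌊0.5127/0.0416667⌋ = 12 → m.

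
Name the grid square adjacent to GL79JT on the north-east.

GL79ku

Longitude subsquare j = 9; +1 → 10 = k.
Latitude subsquare t = 19; +1 → 20 = u.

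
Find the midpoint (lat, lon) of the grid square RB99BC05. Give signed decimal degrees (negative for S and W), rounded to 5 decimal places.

Field R=17, B=1: +17·20° lon, +1·10° lat → SW at lon 160°, lat -80°.
Square 9, 9: +9·2° lon, +9·1° lat → SW at lon 178°, lat -71°.
Subsquare b=1, c=2: +1·0.0833333° lon, +2·0.0416667° lat → SW at lon 178.083°, lat -70.9167°.
Extended square 0, 5: +0·0.00833333° lon, +5·0.00416667° lat → SW at lon 178.083°, lat -70.8958°.
Cell spans 0.00833333° lon × 0.00416667° lat. Centre is SW corner plus half of each.
latitude -70.89375, longitude 178.08750.

-70.89375, 178.08750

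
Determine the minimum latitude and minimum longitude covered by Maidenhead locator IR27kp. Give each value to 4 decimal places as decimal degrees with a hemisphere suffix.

Field I=8, R=17: +8·20° lon, +17·10° lat → SW at lon -20°, lat 80°.
Square 2, 7: +2·2° lon, +7·1° lat → SW at lon -16°, lat 87°.
Subsquare k=10, p=15: +10·0.0833333° lon, +15·0.0416667° lat → SW at lon -15.1667°, lat 87.625°.
latitude 87.6250° N, longitude 15.1667° W.

87.6250° N, 15.1667° W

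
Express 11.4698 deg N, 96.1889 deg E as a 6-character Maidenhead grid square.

NK81cl

Add 180° to longitude and 90° to latitude: 276.1889, 101.4698.
Field (20°×10°, letters A–R): 276.1889/20 → 13 → N, 101.4698/10 → 10 → K; chars NK.
Square (2°×1°, digits 0–9): 16.1889/2 → 8, 1.4698/1 → 1; chars 81.
Subsquare (5′×2.5′, letters a–x): 0.1889/0.0833333 → 2 → c, 0.4698/0.0416667 → 11 → l; chars cl.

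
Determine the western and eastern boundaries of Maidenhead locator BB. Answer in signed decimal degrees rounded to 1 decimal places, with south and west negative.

-160.0, -140.0

Field B=1, B=1: +1·20° lon, +1·10° lat → SW at lon -160°, lat -80°.
Cell spans 20° lon × 10° lat.
west -160.0, east -140.0.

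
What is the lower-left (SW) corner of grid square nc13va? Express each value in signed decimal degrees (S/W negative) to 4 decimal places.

-67.0000, 83.7500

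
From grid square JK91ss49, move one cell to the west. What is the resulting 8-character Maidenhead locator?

JK91ss39

Longitude extended square 4; −1 → 3.
The latitude characters are unchanged.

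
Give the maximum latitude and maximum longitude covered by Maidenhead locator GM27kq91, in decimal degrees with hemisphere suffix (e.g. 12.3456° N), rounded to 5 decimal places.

Field G=6, M=12: +6·20° lon, +12·10° lat → SW at lon -60°, lat 30°.
Square 2, 7: +2·2° lon, +7·1° lat → SW at lon -56°, lat 37°.
Subsquare k=10, q=16: +10·0.0833333° lon, +16·0.0416667° lat → SW at lon -55.1667°, lat 37.6667°.
Extended square 9, 1: +9·0.00833333° lon, +1·0.00416667° lat → SW at lon -55.0917°, lat 37.6708°.
Cell spans 0.00833333° lon × 0.00416667° lat. NE corner is SW corner plus one full cell.
latitude 37.67500° N, longitude 55.08333° W.

37.67500° N, 55.08333° W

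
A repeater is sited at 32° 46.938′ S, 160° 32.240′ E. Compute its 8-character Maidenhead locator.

RF07gf42

Offset from 180°W / 90°S: lon 340.53733°, lat 57.21770°.
Field: lon ⌊340.53733/20⌋ = 17 → R; lat ⌊57.21770/10⌋ = 5 → F.
Square: lon ⌊0.53733/2⌋ = 0; lat ⌊7.21770/1⌋ = 7.
Subsquare: lon ⌊0.53733/0.0833333⌋ = 6 → g; lat ⌊0.21770/0.0416667⌋ = 5 → f.
Extended square: lon ⌊0.03733/0.00833333⌋ = 4; lat ⌊0.00937/0.00416667⌋ = 2.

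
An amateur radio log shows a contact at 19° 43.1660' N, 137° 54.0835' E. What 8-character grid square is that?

PK89wr82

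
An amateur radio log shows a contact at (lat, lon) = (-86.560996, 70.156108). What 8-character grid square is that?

Shift to the Maidenhead origin (180°W, 90°S): lon 250.15611, lat 3.43900.
Field: lon ⌊250.15611/20⌋ = 12 → M; lat ⌊3.43900/10⌋ = 0 → A.
Square: lon ⌊10.15611/2⌋ = 5; lat ⌊3.43900/1⌋ = 3.
Subsquare: lon ⌊0.15611/0.0833333⌋ = 1 → b; lat ⌊0.43900/0.0416667⌋ = 10 → k.
Extended square: lon ⌊0.07277/0.00833333⌋ = 8; lat ⌊0.02234/0.00416667⌋ = 5.

MA53bk85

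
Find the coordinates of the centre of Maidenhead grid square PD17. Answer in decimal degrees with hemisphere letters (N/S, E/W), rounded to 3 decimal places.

Field P=15, D=3: +15·20° lon, +3·10° lat → SW at lon 120°, lat -60°.
Square 1, 7: +1·2° lon, +7·1° lat → SW at lon 122°, lat -53°.
Cell spans 2° lon × 1° lat. Centre is SW corner plus half of each.
latitude 52.500° S, longitude 123.000° E.

52.500° S, 123.000° E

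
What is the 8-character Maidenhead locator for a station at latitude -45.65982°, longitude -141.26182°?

Shift to the Maidenhead origin (180°W, 90°S): lon 38.73818, lat 44.34018.
Field: 38.73818/20 → 1 → B, 44.34018/10 → 4 → E; chars BE.
Square: 18.73818/2 → 9, 4.34018/1 → 4; chars 94.
Subsquare: 0.73818/0.0833333 → 8 → i, 0.34018/0.0416667 → 8 → i; chars ii.
Extended square: 0.07151/0.00833333 → 8, 0.00685/0.00416667 → 1; chars 81.

BE94ii81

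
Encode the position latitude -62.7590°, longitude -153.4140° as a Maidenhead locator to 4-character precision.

BC37

Add 180° to longitude and 90° to latitude: 26.59, 27.24.
Field: lon ⌊26.59/20⌋ = 1 → B; lat ⌊27.24/10⌋ = 2 → C.
Square: lon ⌊6.59/2⌋ = 3; lat ⌊7.24/1⌋ = 7.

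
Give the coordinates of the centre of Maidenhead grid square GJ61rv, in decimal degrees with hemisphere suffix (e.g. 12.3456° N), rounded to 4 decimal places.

1.8958° N, 46.5417° W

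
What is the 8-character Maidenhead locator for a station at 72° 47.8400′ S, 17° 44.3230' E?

Offset from 180°W / 90°S: lon 197.73872°, lat 17.20267°.
Field: 197.73872/20 → 9 → J, 17.20267/10 → 1 → B; chars JB.
Square: 17.73872/2 → 8, 7.20267/1 → 7; chars 87.
Subsquare: 1.73872/0.0833333 → 20 → u, 0.20267/0.0416667 → 4 → e; chars ue.
Extended square: 0.07205/0.00833333 → 8, 0.03600/0.00416667 → 8; chars 88.

JB87ue88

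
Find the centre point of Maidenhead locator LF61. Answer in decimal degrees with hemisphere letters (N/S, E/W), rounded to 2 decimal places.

Field L=11, F=5: +11·20° lon, +5·10° lat → SW at lon 40°, lat -40°.
Square 6, 1: +6·2° lon, +1·1° lat → SW at lon 52°, lat -39°.
Cell spans 2° lon × 1° lat. Centre is SW corner plus half of each.
latitude 38.50° S, longitude 53.00° E.

38.50° S, 53.00° E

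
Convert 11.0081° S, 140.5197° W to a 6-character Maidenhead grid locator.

Offset from 180°W / 90°S: lon 39.4803°, lat 78.9919°.
Field: 39.4803/20 → 1 → B, 78.9919/10 → 7 → H; chars BH.
Square: 19.4803/2 → 9, 8.9919/1 → 8; chars 98.
Subsquare: 1.4803/0.0833333 → 17 → r, 0.9919/0.0416667 → 23 → x; chars rx.

BH98rx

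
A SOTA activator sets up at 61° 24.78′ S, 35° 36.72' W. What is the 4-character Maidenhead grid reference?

Add 180° to longitude and 90° to latitude: 144.39, 28.59.
Field (20°×10°, letters A–R): 144.39/20 → 7 → H, 28.59/10 → 2 → C; chars HC.
Square (2°×1°, digits 0–9): 4.39/2 → 2, 8.59/1 → 8; chars 28.

HC28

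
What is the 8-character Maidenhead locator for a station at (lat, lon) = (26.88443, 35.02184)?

KL76mv22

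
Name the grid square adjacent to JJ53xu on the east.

Longitude subsquare x = 23; +1 → 24, wraps to 0 = a, carry into square.
Longitude square 5; +1 → 6.
The latitude characters are unchanged.

JJ63au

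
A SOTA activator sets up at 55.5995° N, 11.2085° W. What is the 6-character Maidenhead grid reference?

IO45jo

Shift to the Maidenhead origin (180°W, 90°S): lon 168.7915, lat 145.5995.
Field: lon ⌊168.7915/20⌋ = 8 → I; lat ⌊145.5995/10⌋ = 14 → O.
Square: lon ⌊8.7915/2⌋ = 4; lat ⌊5.5995/1⌋ = 5.
Subsquare: lon ⌊0.7915/0.0833333⌋ = 9 → j; lat ⌊0.5995/0.0416667⌋ = 14 → o.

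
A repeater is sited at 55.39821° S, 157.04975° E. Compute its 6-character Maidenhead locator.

QD84mo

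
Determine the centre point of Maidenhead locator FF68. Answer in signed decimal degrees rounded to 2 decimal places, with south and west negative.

-31.50, -67.00

Field F=5, F=5: +5·20° lon, +5·10° lat → SW at lon -80°, lat -40°.
Square 6, 8: +6·2° lon, +8·1° lat → SW at lon -68°, lat -32°.
Cell spans 2° lon × 1° lat. Centre is SW corner plus half of each.
latitude -31.50, longitude -67.00.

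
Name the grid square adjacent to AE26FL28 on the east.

Longitude extended square 2; +1 → 3.
The latitude characters are unchanged.

AE26fl38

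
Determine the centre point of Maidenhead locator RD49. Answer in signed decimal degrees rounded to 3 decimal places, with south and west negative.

-50.500, 169.000

Field R=17, D=3: +17·20° lon, +3·10° lat → SW at lon 160°, lat -60°.
Square 4, 9: +4·2° lon, +9·1° lat → SW at lon 168°, lat -51°.
Cell spans 2° lon × 1° lat. Centre is SW corner plus half of each.
latitude -50.500, longitude 169.000.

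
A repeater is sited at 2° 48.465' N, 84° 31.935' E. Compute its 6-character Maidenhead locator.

NJ22gt

Shift to the Maidenhead origin (180°W, 90°S): lon 264.5322, lat 92.8077.
Field: 264.5322/20 → 13 → N, 92.8077/10 → 9 → J; chars NJ.
Square: 4.5322/2 → 2, 2.8077/1 → 2; chars 22.
Subsquare: 0.5322/0.0833333 → 6 → g, 0.8077/0.0416667 → 19 → t; chars gt.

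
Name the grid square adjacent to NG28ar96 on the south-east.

Longitude extended square 9; +1 → 10, wraps to 0, carry into subsquare.
Longitude subsquare a = 0; +1 → 1 = b.
Latitude extended square 6; −1 → 5.

NG28br05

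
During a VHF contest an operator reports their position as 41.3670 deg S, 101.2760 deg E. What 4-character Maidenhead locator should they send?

OE08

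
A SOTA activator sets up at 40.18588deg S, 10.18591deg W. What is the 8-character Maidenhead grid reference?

IE49vt75

Offset from 180°W / 90°S: lon 169.81409°, lat 49.81412°.
Field (20°×10°, letters A–R): 169.81409/20 → 8 → I, 49.81412/10 → 4 → E; chars IE.
Square (2°×1°, digits 0–9): 9.81409/2 → 4, 9.81412/1 → 9; chars 49.
Subsquare (5′×2.5′, letters a–x): 1.81409/0.0833333 → 21 → v, 0.81412/0.0416667 → 19 → t; chars vt.
Extended square (30″×15″, digits 0–9): 0.06409/0.00833333 → 7, 0.02245/0.00416667 → 5; chars 75.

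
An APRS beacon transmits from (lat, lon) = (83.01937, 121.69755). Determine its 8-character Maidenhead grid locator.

PR03ua34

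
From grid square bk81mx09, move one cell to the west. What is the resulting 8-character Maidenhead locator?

Longitude extended square 0; −1 → -1, wraps to 9, carry into subsquare.
Longitude subsquare m = 12; −1 → 11 = l.
The latitude characters are unchanged.

BK81lx99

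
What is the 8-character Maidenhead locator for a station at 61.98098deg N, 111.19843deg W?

DP41jx65

Offset from 180°W / 90°S: lon 68.80157°, lat 151.98098°.
Field: 68.80157/20 → 3 → D, 151.98098/10 → 15 → P; chars DP.
Square: 8.80157/2 → 4, 1.98098/1 → 1; chars 41.
Subsquare: 0.80157/0.0833333 → 9 → j, 0.98098/0.0416667 → 23 → x; chars jx.
Extended square: 0.05157/0.00833333 → 6, 0.02265/0.00416667 → 5; chars 65.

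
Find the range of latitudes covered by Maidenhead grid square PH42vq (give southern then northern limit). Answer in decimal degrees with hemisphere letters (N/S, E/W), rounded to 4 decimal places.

Field P=15, H=7: +15·20° lon, +7·10° lat → SW at lon 120°, lat -20°.
Square 4, 2: +4·2° lon, +2·1° lat → SW at lon 128°, lat -18°.
Subsquare v=21, q=16: +21·0.0833333° lon, +16·0.0416667° lat → SW at lon 129.75°, lat -17.3333°.
Cell spans 0.0833333° lon × 0.0416667° lat.
south 17.3333° S, north 17.2917° S.

17.3333° S, 17.2917° S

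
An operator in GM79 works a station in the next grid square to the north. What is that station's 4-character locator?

Latitude square 9; +1 → 10, wraps to 0, carry into field.
Latitude field M = 12; +1 → 13 = N.
The longitude characters are unchanged.

GN70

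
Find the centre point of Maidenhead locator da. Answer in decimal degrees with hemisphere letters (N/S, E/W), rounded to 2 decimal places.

Field D=3, A=0: +3·20° lon, +0·10° lat → SW at lon -120°, lat -90°.
Cell spans 20° lon × 10° lat. Centre is SW corner plus half of each.
latitude 85.00° S, longitude 110.00° W.

85.00° S, 110.00° W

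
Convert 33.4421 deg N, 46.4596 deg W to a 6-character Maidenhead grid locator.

GM63sk

Add 180° to longitude and 90° to latitude: 133.5404, 123.4421.
Field: lon ⌊133.5404/20⌋ = 6 → G; lat ⌊123.4421/10⌋ = 12 → M.
Square: lon ⌊13.5404/2⌋ = 6; lat ⌊3.4421/1⌋ = 3.
Subsquare: lon ⌊1.5404/0.0833333⌋ = 18 → s; lat ⌊0.4421/0.0416667⌋ = 10 → k.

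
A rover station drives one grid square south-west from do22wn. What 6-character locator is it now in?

DO22vm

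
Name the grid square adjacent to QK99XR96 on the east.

Longitude extended square 9; +1 → 10, wraps to 0, carry into subsquare.
Longitude subsquare x = 23; +1 → 24, wraps to 0 = a, carry into square.
Longitude square 9; +1 → 10, wraps to 0, carry into field.
Longitude field Q = 16; +1 → 17 = R.
The latitude characters are unchanged.

RK09ar06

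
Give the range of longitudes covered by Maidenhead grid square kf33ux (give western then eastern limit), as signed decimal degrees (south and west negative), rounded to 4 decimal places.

Field K=10, F=5: +10·20° lon, +5·10° lat → SW at lon 20°, lat -40°.
Square 3, 3: +3·2° lon, +3·1° lat → SW at lon 26°, lat -37°.
Subsquare u=20, x=23: +20·0.0833333° lon, +23·0.0416667° lat → SW at lon 27.6667°, lat -36.0417°.
Cell spans 0.0833333° lon × 0.0416667° lat.
west 27.6667, east 27.7500.

27.6667, 27.7500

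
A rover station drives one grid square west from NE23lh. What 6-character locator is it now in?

NE23kh

Longitude subsquare l = 11; −1 → 10 = k.
The latitude characters are unchanged.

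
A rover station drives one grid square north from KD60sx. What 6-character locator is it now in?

Latitude subsquare x = 23; +1 → 24, wraps to 0 = a, carry into square.
Latitude square 0; +1 → 1.
The longitude characters are unchanged.

KD61sa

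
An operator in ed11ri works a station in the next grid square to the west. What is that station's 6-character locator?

ED11qi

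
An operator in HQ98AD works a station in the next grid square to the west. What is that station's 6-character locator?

HQ88xd

Longitude subsquare a = 0; −1 → -1, wraps to 23 = x, carry into square.
Longitude square 9; −1 → 8.
The latitude characters are unchanged.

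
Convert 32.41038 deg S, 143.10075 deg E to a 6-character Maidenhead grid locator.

QF17no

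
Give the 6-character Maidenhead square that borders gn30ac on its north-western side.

GN20xd

Longitude subsquare a = 0; −1 → -1, wraps to 23 = x, carry into square.
Longitude square 3; −1 → 2.
Latitude subsquare c = 2; +1 → 3 = d.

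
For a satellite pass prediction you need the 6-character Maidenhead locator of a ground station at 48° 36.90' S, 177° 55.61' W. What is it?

Add 180° to longitude and 90° to latitude: 2.0732, 41.3850.
Field: 2.0732/20 → 0 → A, 41.3850/10 → 4 → E; chars AE.
Square: 2.0732/2 → 1, 1.3850/1 → 1; chars 11.
Subsquare: 0.0732/0.0833333 → 0 → a, 0.3850/0.0416667 → 9 → j; chars aj.

AE11aj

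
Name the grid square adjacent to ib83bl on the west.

IB83al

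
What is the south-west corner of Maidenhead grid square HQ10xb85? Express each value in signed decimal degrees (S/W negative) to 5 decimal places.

Field H=7, Q=16: +7·20° lon, +16·10° lat → SW at lon -40°, lat 70°.
Square 1, 0: +1·2° lon, +0·1° lat → SW at lon -38°, lat 70°.
Subsquare x=23, b=1: +23·0.0833333° lon, +1·0.0416667° lat → SW at lon -36.0833°, lat 70.0417°.
Extended square 8, 5: +8·0.00833333° lon, +5·0.00416667° lat → SW at lon -36.0167°, lat 70.0625°.
latitude 70.06250, longitude -36.01667.

70.06250, -36.01667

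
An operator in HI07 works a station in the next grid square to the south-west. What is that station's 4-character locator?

GI96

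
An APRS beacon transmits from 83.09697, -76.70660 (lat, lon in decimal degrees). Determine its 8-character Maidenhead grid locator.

FR13pc53

Offset from 180°W / 90°S: lon 103.29340°, lat 173.09697°.
Field: lon ⌊103.29340/20⌋ = 5 → F; lat ⌊173.09697/10⌋ = 17 → R.
Square: lon ⌊3.29340/2⌋ = 1; lat ⌊3.09697/1⌋ = 3.
Subsquare: lon ⌊1.29340/0.0833333⌋ = 15 → p; lat ⌊0.09697/0.0416667⌋ = 2 → c.
Extended square: lon ⌊0.04340/0.00833333⌋ = 5; lat ⌊0.01364/0.00416667⌋ = 3.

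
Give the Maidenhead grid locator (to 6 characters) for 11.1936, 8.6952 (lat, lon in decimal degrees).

Add 180° to longitude and 90° to latitude: 188.6952, 101.1936.
Field: lon ⌊188.6952/20⌋ = 9 → J; lat ⌊101.1936/10⌋ = 10 → K.
Square: lon ⌊8.6952/2⌋ = 4; lat ⌊1.1936/1⌋ = 1.
Subsquare: lon ⌊0.6952/0.0833333⌋ = 8 → i; lat ⌊0.1936/0.0416667⌋ = 4 → e.

JK41ie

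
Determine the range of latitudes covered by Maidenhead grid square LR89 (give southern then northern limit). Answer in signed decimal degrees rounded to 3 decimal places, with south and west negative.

89.000, 90.000

Field L=11, R=17: +11·20° lon, +17·10° lat → SW at lon 40°, lat 80°.
Square 8, 9: +8·2° lon, +9·1° lat → SW at lon 56°, lat 89°.
Cell spans 2° lon × 1° lat.
south 89.000, north 90.000.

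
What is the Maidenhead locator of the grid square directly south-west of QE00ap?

Longitude subsquare a = 0; −1 → -1, wraps to 23 = x, carry into square.
Longitude square 0; −1 → -1, wraps to 9, carry into field.
Longitude field Q = 16; −1 → 15 = P.
Latitude subsquare p = 15; −1 → 14 = o.

PE90xo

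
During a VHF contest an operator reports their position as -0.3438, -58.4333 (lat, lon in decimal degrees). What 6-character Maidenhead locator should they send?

Offset from 180°W / 90°S: lon 121.5667°, lat 89.6562°.
Field (20°×10°, letters A–R): 121.5667/20 → 6 → G, 89.6562/10 → 8 → I; chars GI.
Square (2°×1°, digits 0–9): 1.5667/2 → 0, 9.6562/1 → 9; chars 09.
Subsquare (5′×2.5′, letters a–x): 1.5667/0.0833333 → 18 → s, 0.6562/0.0416667 → 15 → p; chars sp.

GI09sp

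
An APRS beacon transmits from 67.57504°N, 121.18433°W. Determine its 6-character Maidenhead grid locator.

Offset from 180°W / 90°S: lon 58.8157°, lat 157.5750°.
Field: 58.8157/20 → 2 → C, 157.5750/10 → 15 → P; chars CP.
Square: 18.8157/2 → 9, 7.5750/1 → 7; chars 97.
Subsquare: 0.8157/0.0833333 → 9 → j, 0.5750/0.0416667 → 13 → n; chars jn.

CP97jn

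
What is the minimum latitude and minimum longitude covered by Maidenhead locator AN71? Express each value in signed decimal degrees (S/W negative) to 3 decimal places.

Field A=0, N=13: +0·20° lon, +13·10° lat → SW at lon -180°, lat 40°.
Square 7, 1: +7·2° lon, +1·1° lat → SW at lon -166°, lat 41°.
latitude 41.000, longitude -166.000.

41.000, -166.000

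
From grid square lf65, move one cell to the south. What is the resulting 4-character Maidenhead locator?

Latitude square 5; −1 → 4.
The longitude characters are unchanged.

LF64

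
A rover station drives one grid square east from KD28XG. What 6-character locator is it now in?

KD38ag

Longitude subsquare x = 23; +1 → 24, wraps to 0 = a, carry into square.
Longitude square 2; +1 → 3.
The latitude characters are unchanged.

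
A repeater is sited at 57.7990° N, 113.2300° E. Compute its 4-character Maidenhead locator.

OO67

Shift to the Maidenhead origin (180°W, 90°S): lon 293.23, lat 147.80.
Field: 293.23/20 → 14 → O, 147.80/10 → 14 → O; chars OO.
Square: 13.23/2 → 6, 7.80/1 → 7; chars 67.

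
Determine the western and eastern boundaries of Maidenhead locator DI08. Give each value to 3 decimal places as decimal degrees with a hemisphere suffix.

Field D=3, I=8: +3·20° lon, +8·10° lat → SW at lon -120°, lat -10°.
Square 0, 8: +0·2° lon, +8·1° lat → SW at lon -120°, lat -2°.
Cell spans 2° lon × 1° lat.
west 120.000° W, east 118.000° W.

120.000° W, 118.000° W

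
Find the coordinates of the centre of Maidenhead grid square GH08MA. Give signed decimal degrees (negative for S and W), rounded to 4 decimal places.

-11.9792, -58.9583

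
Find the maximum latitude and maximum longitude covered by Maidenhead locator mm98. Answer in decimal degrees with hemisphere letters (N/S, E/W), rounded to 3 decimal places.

39.000° N, 80.000° E

Field M=12, M=12: +12·20° lon, +12·10° lat → SW at lon 60°, lat 30°.
Square 9, 8: +9·2° lon, +8·1° lat → SW at lon 78°, lat 38°.
Cell spans 2° lon × 1° lat. NE corner is SW corner plus one full cell.
latitude 39.000° N, longitude 80.000° E.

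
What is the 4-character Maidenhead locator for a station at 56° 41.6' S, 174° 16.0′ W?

AD23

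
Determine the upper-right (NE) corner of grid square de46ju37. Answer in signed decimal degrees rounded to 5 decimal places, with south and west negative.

Field D=3, E=4: +3·20° lon, +4·10° lat → SW at lon -120°, lat -50°.
Square 4, 6: +4·2° lon, +6·1° lat → SW at lon -112°, lat -44°.
Subsquare j=9, u=20: +9·0.0833333° lon, +20·0.0416667° lat → SW at lon -111.25°, lat -43.1667°.
Extended square 3, 7: +3·0.00833333° lon, +7·0.00416667° lat → SW at lon -111.225°, lat -43.1375°.
Cell spans 0.00833333° lon × 0.00416667° lat. NE corner is SW corner plus one full cell.
latitude -43.13333, longitude -111.21667.

-43.13333, -111.21667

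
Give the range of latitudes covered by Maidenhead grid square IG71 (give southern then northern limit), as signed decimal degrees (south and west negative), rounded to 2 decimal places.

-29.00, -28.00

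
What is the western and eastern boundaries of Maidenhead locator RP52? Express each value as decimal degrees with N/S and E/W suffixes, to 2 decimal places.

Field R=17, P=15: +17·20° lon, +15·10° lat → SW at lon 160°, lat 60°.
Square 5, 2: +5·2° lon, +2·1° lat → SW at lon 170°, lat 62°.
Cell spans 2° lon × 1° lat.
west 170.00° E, east 172.00° E.

170.00° E, 172.00° E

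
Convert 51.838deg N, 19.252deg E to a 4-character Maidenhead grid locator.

Shift to the Maidenhead origin (180°W, 90°S): lon 199.25, lat 141.84.
Field: 199.25/20 → 9 → J, 141.84/10 → 14 → O; chars JO.
Square: 19.25/2 → 9, 1.84/1 → 1; chars 91.

JO91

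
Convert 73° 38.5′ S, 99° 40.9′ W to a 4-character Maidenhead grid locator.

Shift to the Maidenhead origin (180°W, 90°S): lon 80.32, lat 16.36.
Field: 80.32/20 → 4 → E, 16.36/10 → 1 → B; chars EB.
Square: 0.32/2 → 0, 6.36/1 → 6; chars 06.

EB06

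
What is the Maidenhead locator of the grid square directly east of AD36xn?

AD46an

Longitude subsquare x = 23; +1 → 24, wraps to 0 = a, carry into square.
Longitude square 3; +1 → 4.
The latitude characters are unchanged.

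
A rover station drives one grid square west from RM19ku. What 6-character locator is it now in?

RM19ju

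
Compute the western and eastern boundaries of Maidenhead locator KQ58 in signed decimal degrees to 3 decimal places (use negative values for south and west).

Field K=10, Q=16: +10·20° lon, +16·10° lat → SW at lon 20°, lat 70°.
Square 5, 8: +5·2° lon, +8·1° lat → SW at lon 30°, lat 78°.
Cell spans 2° lon × 1° lat.
west 30.000, east 32.000.

30.000, 32.000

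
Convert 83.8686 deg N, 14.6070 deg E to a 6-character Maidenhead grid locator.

Shift to the Maidenhead origin (180°W, 90°S): lon 194.6070, lat 173.8686.
Field (20°×10°, letters A–R): 194.6070/20 → 9 → J, 173.8686/10 → 17 → R; chars JR.
Square (2°×1°, digits 0–9): 14.6070/2 → 7, 3.8686/1 → 3; chars 73.
Subsquare (5′×2.5′, letters a–x): 0.6070/0.0833333 → 7 → h, 0.8686/0.0416667 → 20 → u; chars hu.

JR73hu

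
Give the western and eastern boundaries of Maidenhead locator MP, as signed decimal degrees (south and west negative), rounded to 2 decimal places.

60.00, 80.00

Field M=12, P=15: +12·20° lon, +15·10° lat → SW at lon 60°, lat 60°.
Cell spans 20° lon × 10° lat.
west 60.00, east 80.00.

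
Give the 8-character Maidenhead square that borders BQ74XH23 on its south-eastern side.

BQ74xh32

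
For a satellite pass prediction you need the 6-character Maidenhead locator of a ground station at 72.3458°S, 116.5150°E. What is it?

OB87gp

Offset from 180°W / 90°S: lon 296.5150°, lat 17.6542°.
Field: 296.5150/20 → 14 → O, 17.6542/10 → 1 → B; chars OB.
Square: 16.5150/2 → 8, 7.6542/1 → 7; chars 87.
Subsquare: 0.5150/0.0833333 → 6 → g, 0.6542/0.0416667 → 15 → p; chars gp.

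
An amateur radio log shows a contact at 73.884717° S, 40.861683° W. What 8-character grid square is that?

Offset from 180°W / 90°S: lon 139.13832°, lat 16.11528°.
Field (20°×10°, letters A–R): 139.13832/20 → 6 → G, 16.11528/10 → 1 → B; chars GB.
Square (2°×1°, digits 0–9): 19.13832/2 → 9, 6.11528/1 → 6; chars 96.
Subsquare (5′×2.5′, letters a–x): 1.13832/0.0833333 → 13 → n, 0.11528/0.0416667 → 2 → c; chars nc.
Extended square (30″×15″, digits 0–9): 0.05498/0.00833333 → 6, 0.03195/0.00416667 → 7; chars 67.

GB96nc67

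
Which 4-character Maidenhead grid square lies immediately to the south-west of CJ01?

BJ90

Longitude square 0; −1 → -1, wraps to 9, carry into field.
Longitude field C = 2; −1 → 1 = B.
Latitude square 1; −1 → 0.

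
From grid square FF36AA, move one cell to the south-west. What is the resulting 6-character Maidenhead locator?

FF25xx

Longitude subsquare a = 0; −1 → -1, wraps to 23 = x, carry into square.
Longitude square 3; −1 → 2.
Latitude subsquare a = 0; −1 → -1, wraps to 23 = x, carry into square.
Latitude square 6; −1 → 5.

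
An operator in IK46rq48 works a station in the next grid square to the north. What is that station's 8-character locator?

IK46rq49

Latitude extended square 8; +1 → 9.
The longitude characters are unchanged.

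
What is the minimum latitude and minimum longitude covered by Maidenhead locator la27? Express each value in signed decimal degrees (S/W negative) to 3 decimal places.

Field L=11, A=0: +11·20° lon, +0·10° lat → SW at lon 40°, lat -90°.
Square 2, 7: +2·2° lon, +7·1° lat → SW at lon 44°, lat -83°.
latitude -83.000, longitude 44.000.

-83.000, 44.000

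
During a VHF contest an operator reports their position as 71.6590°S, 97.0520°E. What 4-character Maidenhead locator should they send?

Add 180° to longitude and 90° to latitude: 277.05, 18.34.
Field: lon ⌊277.05/20⌋ = 13 → N; lat ⌊18.34/10⌋ = 1 → B.
Square: lon ⌊17.05/2⌋ = 8; lat ⌊8.34/1⌋ = 8.

NB88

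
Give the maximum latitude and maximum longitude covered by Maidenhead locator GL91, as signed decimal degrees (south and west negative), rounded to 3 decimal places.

22.000, -40.000

Field G=6, L=11: +6·20° lon, +11·10° lat → SW at lon -60°, lat 20°.
Square 9, 1: +9·2° lon, +1·1° lat → SW at lon -42°, lat 21°.
Cell spans 2° lon × 1° lat. NE corner is SW corner plus one full cell.
latitude 22.000, longitude -40.000.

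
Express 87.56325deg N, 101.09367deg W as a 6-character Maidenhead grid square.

DR97kn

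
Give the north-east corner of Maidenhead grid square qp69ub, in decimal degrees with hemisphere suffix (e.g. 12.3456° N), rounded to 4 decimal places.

69.0833° N, 153.7500° E

Field Q=16, P=15: +16·20° lon, +15·10° lat → SW at lon 140°, lat 60°.
Square 6, 9: +6·2° lon, +9·1° lat → SW at lon 152°, lat 69°.
Subsquare u=20, b=1: +20·0.0833333° lon, +1·0.0416667° lat → SW at lon 153.667°, lat 69.0417°.
Cell spans 0.0833333° lon × 0.0416667° lat. NE corner is SW corner plus one full cell.
latitude 69.0833° N, longitude 153.7500° E.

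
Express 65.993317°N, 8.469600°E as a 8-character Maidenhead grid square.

JP45fx68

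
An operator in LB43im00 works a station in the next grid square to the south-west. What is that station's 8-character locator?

LB43hl99

Longitude extended square 0; −1 → -1, wraps to 9, carry into subsquare.
Longitude subsquare i = 8; −1 → 7 = h.
Latitude extended square 0; −1 → -1, wraps to 9, carry into subsquare.
Latitude subsquare m = 12; −1 → 11 = l.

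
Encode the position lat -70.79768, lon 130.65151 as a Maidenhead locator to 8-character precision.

PB59he88

Offset from 180°W / 90°S: lon 310.65151°, lat 19.20232°.
Field (20°×10°, letters A–R): 310.65151/20 → 15 → P, 19.20232/10 → 1 → B; chars PB.
Square (2°×1°, digits 0–9): 10.65151/2 → 5, 9.20232/1 → 9; chars 59.
Subsquare (5′×2.5′, letters a–x): 0.65151/0.0833333 → 7 → h, 0.20232/0.0416667 → 4 → e; chars he.
Extended square (30″×15″, digits 0–9): 0.06818/0.00833333 → 8, 0.03565/0.00416667 → 8; chars 88.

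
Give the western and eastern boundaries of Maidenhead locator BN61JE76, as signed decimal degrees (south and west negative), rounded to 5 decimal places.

-147.19167, -147.18333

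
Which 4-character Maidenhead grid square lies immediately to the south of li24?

LI23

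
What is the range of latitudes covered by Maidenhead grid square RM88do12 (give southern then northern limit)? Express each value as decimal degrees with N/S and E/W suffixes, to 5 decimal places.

38.59167° N, 38.59583° N

Field R=17, M=12: +17·20° lon, +12·10° lat → SW at lon 160°, lat 30°.
Square 8, 8: +8·2° lon, +8·1° lat → SW at lon 176°, lat 38°.
Subsquare d=3, o=14: +3·0.0833333° lon, +14·0.0416667° lat → SW at lon 176.25°, lat 38.5833°.
Extended square 1, 2: +1·0.00833333° lon, +2·0.00416667° lat → SW at lon 176.258°, lat 38.5917°.
Cell spans 0.00833333° lon × 0.00416667° lat.
south 38.59167° N, north 38.59583° N.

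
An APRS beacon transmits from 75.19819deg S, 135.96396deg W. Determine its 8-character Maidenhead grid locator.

Add 180° to longitude and 90° to latitude: 44.03604, 14.80181.
Field: 44.03604/20 → 2 → C, 14.80181/10 → 1 → B; chars CB.
Square: 4.03604/2 → 2, 4.80181/1 → 4; chars 24.
Subsquare: 0.03604/0.0833333 → 0 → a, 0.80181/0.0416667 → 19 → t; chars at.
Extended square: 0.03604/0.00833333 → 4, 0.01014/0.00416667 → 2; chars 42.

CB24at42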